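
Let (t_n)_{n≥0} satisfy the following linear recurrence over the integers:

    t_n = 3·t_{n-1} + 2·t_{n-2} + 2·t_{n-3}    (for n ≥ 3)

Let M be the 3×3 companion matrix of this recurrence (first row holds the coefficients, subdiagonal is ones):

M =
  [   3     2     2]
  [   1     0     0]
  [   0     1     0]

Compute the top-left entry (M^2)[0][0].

11

(M^2)[0][0] is the top entry after applying M 2 times to the unit state (1, 0, 0). Equivalently it is h_{4} for the auxiliary sequence (h_n) obeying the same recurrence with h_2 = 1 and h_i = 0 for 0 ≤ i < 2:
h_3 = 3·1 + 2·0 + 2·0 = 3
h_4 = 3·3 + 2·1 + 2·0 = 11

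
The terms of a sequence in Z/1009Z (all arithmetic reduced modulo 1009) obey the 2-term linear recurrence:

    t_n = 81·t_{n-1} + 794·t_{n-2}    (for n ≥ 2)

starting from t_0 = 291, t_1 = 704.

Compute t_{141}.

637

t_2 = 81·704 + 794·291 = 513
t_3 = 81·513 + 794·704 = 174
t_4 = 81·174 + 794·513 = 663
t_5 = 81·663 + 794·174 = 149
t_6 = 81·149 + 794·663 = 694
t_7 = 81·694 + 794·149 = 972
t_8 = 81·972 + 794·694 = 152
t_9 = 81·152 + 794·972 = 87
t_10 = 81·87 + 794·152 = 601
t_11 = 81·601 + 794·87 = 715
t_12 = 81·715 + 794·601 = 339
t_13 = 81·339 + 794·715 = 868
t_14 = 81·868 + 794·339 = 450
t_15 = 81·450 + 794·868 = 171
t_16 = 81·171 + 794·450 = 848
t_17 = 81·848 + 794·171 = 644
t_18 = 81·644 + 794·848 = 5
t_19 = 81·5 + 794·644 = 178
t_20 = 81·178 + 794·5 = 226
t_21 = 81·226 + 794·178 = 216
t_22 = 81·216 + 794·226 = 185
t_23 = 81·185 + 794·216 = 833
t_24 = 81·833 + 794·185 = 455
t_25 = 81·455 + 794·833 = 29
t_26 = 81·29 + 794·455 = 379
t_27 = 81·379 + 794·29 = 248
t_28 = 81·248 + 794·379 = 152
t_29 = 81·152 + 794·248 = 361
t_30 = 81·361 + 794·152 = 597
t_31 = 81·597 + 794·361 = 3
t_32 = 81·3 + 794·597 = 31
t_33 = 81·31 + 794·3 = 857
t_34 = 81·857 + 794·31 = 194
t_35 = 81·194 + 794·857 = 971
t_36 = 81·971 + 794·194 = 617
t_37 = 81·617 + 794·971 = 634
t_38 = 81·634 + 794·617 = 428
t_39 = 81·428 + 794·634 = 267
t_40 = 81·267 + 794·428 = 237
t_41 = 81·237 + 794·267 = 134
t_42 = 81·134 + 794·237 = 259
t_43 = 81·259 + 794·134 = 241
t_44 = 81·241 + 794·259 = 160
t_45 = 81·160 + 794·241 = 496
t_46 = 81·496 + 794·160 = 731
t_47 = 81·731 + 794·496 = 1003
t_48 = 81·1003 + 794·731 = 762
t_49 = 81·762 + 794·1003 = 454
t_50 = 81·454 + 794·762 = 78
t_51 = 81·78 + 794·454 = 527
t_52 = 81·527 + 794·78 = 692
t_53 = 81·692 + 794·527 = 260
t_54 = 81·260 + 794·692 = 423
t_55 = 81·423 + 794·260 = 561
t_56 = 81·561 + 794·423 = 910
t_57 = 81·910 + 794·561 = 518
t_58 = 81·518 + 794·910 = 685
t_59 = 81·685 + 794·518 = 619
t_60 = 81·619 + 794·685 = 737
t_61 = 81·737 + 794·619 = 269
t_62 = 81·269 + 794·737 = 558
t_63 = 81·558 + 794·269 = 480
t_64 = 81·480 + 794·558 = 639
t_65 = 81·639 + 794·480 = 18
t_66 = 81·18 + 794·639 = 288
t_67 = 81·288 + 794·18 = 287
t_68 = 81·287 + 794·288 = 678
t_69 = 81·678 + 794·287 = 276
t_70 = 81·276 + 794·678 = 693
t_71 = 81·693 + 794·276 = 829
t_72 = 81·829 + 794·693 = 892
t_73 = 81·892 + 794·829 = 971
t_74 = 81·971 + 794·892 = 888
t_75 = 81·888 + 794·971 = 387
t_76 = 81·387 + 794·888 = 858
t_77 = 81·858 + 794·387 = 419
t_78 = 81·419 + 794·858 = 819
t_79 = 81·819 + 794·419 = 470
t_80 = 81·470 + 794·819 = 218
t_81 = 81·218 + 794·470 = 355
t_82 = 81·355 + 794·218 = 47
t_83 = 81·47 + 794·355 = 130
t_84 = 81·130 + 794·47 = 425
t_85 = 81·425 + 794·130 = 421
t_86 = 81·421 + 794·425 = 239
t_87 = 81·239 + 794·421 = 483
t_88 = 81·483 + 794·239 = 855
t_89 = 81·855 + 794·483 = 725
t_90 = 81·725 + 794·855 = 16
t_91 = 81·16 + 794·725 = 807
t_92 = 81·807 + 794·16 = 378
t_93 = 81·378 + 794·807 = 391
t_94 = 81·391 + 794·378 = 851
t_95 = 81·851 + 794·391 = 1
t_96 = 81·1 + 794·851 = 754
t_97 = 81·754 + 794·1 = 319
t_98 = 81·319 + 794·754 = 953
t_99 = 81·953 + 794·319 = 536
t_100 = 81·536 + 794·953 = 970
t_101 = 81·970 + 794·536 = 663
t_102 = 81·663 + 794·970 = 539
t_103 = 81·539 + 794·663 = 1005
t_104 = 81·1005 + 794·539 = 835
t_105 = 81·835 + 794·1005 = 892
t_106 = 81·892 + 794·835 = 690
t_107 = 81·690 + 794·892 = 325
t_108 = 81·325 + 794·690 = 64
t_109 = 81·64 + 794·325 = 894
t_110 = 81·894 + 794·64 = 132
t_111 = 81·132 + 794·894 = 102
t_112 = 81·102 + 794·132 = 62
t_113 = 81·62 + 794·102 = 245
t_114 = 81·245 + 794·62 = 461
t_115 = 81·461 + 794·245 = 810
t_116 = 81·810 + 794·461 = 801
t_117 = 81·801 + 794·810 = 712
t_118 = 81·712 + 794·801 = 483
t_119 = 81·483 + 794·712 = 60
t_120 = 81·60 + 794·483 = 906
t_121 = 81·906 + 794·60 = 955
t_122 = 81·955 + 794·906 = 618
t_123 = 81·618 + 794·955 = 119
t_124 = 81·119 + 794·618 = 876
t_125 = 81·876 + 794·119 = 975
t_126 = 81·975 + 794·876 = 616
t_127 = 81·616 + 794·975 = 702
t_128 = 81·702 + 794·616 = 97
t_129 = 81·97 + 794·702 = 205
t_130 = 81·205 + 794·97 = 795
t_131 = 81·795 + 794·205 = 140
t_132 = 81·140 + 794·795 = 846
t_133 = 81·846 + 794·140 = 84
t_134 = 81·84 + 794·846 = 480
t_135 = 81·480 + 794·84 = 640
t_136 = 81·640 + 794·480 = 99
t_137 = 81·99 + 794·640 = 580
t_138 = 81·580 + 794·99 = 470
t_139 = 81·470 + 794·580 = 144
t_140 = 81·144 + 794·470 = 415
t_141 = 81·415 + 794·144 = 637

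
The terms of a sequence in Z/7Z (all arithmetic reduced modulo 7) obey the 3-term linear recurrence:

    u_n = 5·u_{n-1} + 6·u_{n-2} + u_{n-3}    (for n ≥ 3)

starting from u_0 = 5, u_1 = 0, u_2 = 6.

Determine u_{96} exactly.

u_3 = 5·6 + 6·0 + 1·5 = 0
u_4 = 5·0 + 6·6 + 1·0 = 1
u_5 = 5·1 + 6·0 + 1·6 = 4
u_6 = 5·4 + 6·1 + 1·0 = 5
u_7 = 5·5 + 6·4 + 1·1 = 1
u_8 = 5·1 + 6·5 + 1·4 = 4
u_9 = 5·4 + 6·1 + 1·5 = 3
u_10 = 5·3 + 6·4 + 1·1 = 5
u_11 = 5·5 + 6·3 + 1·4 = 5
u_12 = 5·5 + 6·5 + 1·3 = 2
u_13 = 5·2 + 6·5 + 1·5 = 3
u_14 = 5·3 + 6·2 + 1·5 = 4
u_15 = 5·4 + 6·3 + 1·2 = 5
u_16 = 5·5 + 6·4 + 1·3 = 3
u_17 = 5·3 + 6·5 + 1·4 = 0
u_18 = 5·0 + 6·3 + 1·5 = 2
u_19 = 5·2 + 6·0 + 1·3 = 6
u_20 = 5·6 + 6·2 + 1·0 = 0
u_21 = 5·0 + 6·6 + 1·2 = 3
u_22 = 5·3 + 6·0 + 1·6 = 0
u_23 = 5·0 + 6·3 + 1·0 = 4
u_24 = 5·4 + 6·0 + 1·3 = 2
u_25 = 5·2 + 6·4 + 1·0 = 6
u_26 = 5·6 + 6·2 + 1·4 = 4
u_27 = 5·4 + 6·6 + 1·2 = 2
u_28 = 5·2 + 6·4 + 1·6 = 5
u_29 = 5·5 + 6·2 + 1·4 = 6
u_30 = 5·6 + 6·5 + 1·2 = 6
u_31 = 5·6 + 6·6 + 1·5 = 1
u_32 = 5·1 + 6·6 + 1·6 = 5
u_33 = 5·5 + 6·1 + 1·6 = 2
u_34 = 5·2 + 6·5 + 1·1 = 6
u_35 = 5·6 + 6·2 + 1·5 = 5
u_36 = 5·5 + 6·6 + 1·2 = 0
u_37 = 5·0 + 6·5 + 1·6 = 1
u_38 = 5·1 + 6·0 + 1·5 = 3
u_39 = 5·3 + 6·1 + 1·0 = 0
u_40 = 5·0 + 6·3 + 1·1 = 5
u_41 = 5·5 + 6·0 + 1·3 = 0
u_42 = 5·0 + 6·5 + 1·0 = 2
u_43 = 5·2 + 6·0 + 1·5 = 1
u_44 = 5·1 + 6·2 + 1·0 = 3
u_45 = 5·3 + 6·1 + 1·2 = 2
u_46 = 5·2 + 6·3 + 1·1 = 1
u_47 = 5·1 + 6·2 + 1·3 = 6
u_48 = 5·6 + 6·1 + 1·2 = 3
u_49 = 5·3 + 6·6 + 1·1 = 3
u_50 = 5·3 + 6·3 + 1·6 = 4
u_51 = 5·4 + 6·3 + 1·3 = 6
u_52 = 5·6 + 6·4 + 1·3 = 1
u_53 = 5·1 + 6·6 + 1·4 = 3
u_54 = 5·3 + 6·1 + 1·6 = 6
u_55 = 5·6 + 6·3 + 1·1 = 0
u_56 = 5·0 + 6·6 + 1·3 = 4
u_57 = 5·4 + 6·0 + 1·6 = 5
u_58 = 5·5 + 6·4 + 1·0 = 0
u_59 = 5·0 + 6·5 + 1·4 = 6
u_60 = 5·6 + 6·0 + 1·5 = 0
u_61 = 5·0 + 6·6 + 1·0 = 1
u_62 = 5·1 + 6·0 + 1·6 = 4
u_63 = 5·4 + 6·1 + 1·0 = 5
u_64 = 5·5 + 6·4 + 1·1 = 1
u_65 = 5·1 + 6·5 + 1·4 = 4
u_66 = 5·4 + 6·1 + 1·5 = 3
u_67 = 5·3 + 6·4 + 1·1 = 5
u_68 = 5·5 + 6·3 + 1·4 = 5
u_69 = 5·5 + 6·5 + 1·3 = 2
u_70 = 5·2 + 6·5 + 1·5 = 3
u_71 = 5·3 + 6·2 + 1·5 = 4
u_72 = 5·4 + 6·3 + 1·2 = 5
u_73 = 5·5 + 6·4 + 1·3 = 3
u_74 = 5·3 + 6·5 + 1·4 = 0
u_75 = 5·0 + 6·3 + 1·5 = 2
u_76 = 5·2 + 6·0 + 1·3 = 6
u_77 = 5·6 + 6·2 + 1·0 = 0
u_78 = 5·0 + 6·6 + 1·2 = 3
u_79 = 5·3 + 6·0 + 1·6 = 0
u_80 = 5·0 + 6·3 + 1·0 = 4
u_81 = 5·4 + 6·0 + 1·3 = 2
u_82 = 5·2 + 6·4 + 1·0 = 6
u_83 = 5·6 + 6·2 + 1·4 = 4
u_84 = 5·4 + 6·6 + 1·2 = 2
u_85 = 5·2 + 6·4 + 1·6 = 5
u_86 = 5·5 + 6·2 + 1·4 = 6
u_87 = 5·6 + 6·5 + 1·2 = 6
u_88 = 5·6 + 6·6 + 1·5 = 1
u_89 = 5·1 + 6·6 + 1·6 = 5
u_90 = 5·5 + 6·1 + 1·6 = 2
u_91 = 5·2 + 6·5 + 1·1 = 6
u_92 = 5·6 + 6·2 + 1·5 = 5
u_93 = 5·5 + 6·6 + 1·2 = 0
u_94 = 5·0 + 6·5 + 1·6 = 1
u_95 = 5·1 + 6·0 + 1·5 = 3
u_96 = 5·3 + 6·1 + 1·0 = 0

0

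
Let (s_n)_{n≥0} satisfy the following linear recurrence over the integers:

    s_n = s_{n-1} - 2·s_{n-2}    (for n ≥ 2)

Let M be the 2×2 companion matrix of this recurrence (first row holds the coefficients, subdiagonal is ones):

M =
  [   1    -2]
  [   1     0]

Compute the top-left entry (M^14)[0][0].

(M^14)[0][0] is the top entry after applying M 14 times to the unit state (1, 0). Equivalently it is h_{15} for the auxiliary sequence (h_n) obeying the same recurrence with h_1 = 1 and h_i = 0 for 0 ≤ i < 1:
h_2 = 1·1 + -2·0 = 1
h_3 = 1·1 + -2·1 = -1
h_4 = 1·-1 + -2·1 = -3
h_5 = 1·-3 + -2·-1 = -1
h_6 = 1·-1 + -2·-3 = 5
h_7 = 1·5 + -2·-1 = 7
h_8 = 1·7 + -2·5 = -3
h_9 = 1·-3 + -2·7 = -17
h_10 = 1·-17 + -2·-3 = -11
h_11 = 1·-11 + -2·-17 = 23
h_12 = 1·23 + -2·-11 = 45
h_13 = 1·45 + -2·23 = -1
h_14 = 1·-1 + -2·45 = -91
h_15 = 1·-91 + -2·-1 = -89

-89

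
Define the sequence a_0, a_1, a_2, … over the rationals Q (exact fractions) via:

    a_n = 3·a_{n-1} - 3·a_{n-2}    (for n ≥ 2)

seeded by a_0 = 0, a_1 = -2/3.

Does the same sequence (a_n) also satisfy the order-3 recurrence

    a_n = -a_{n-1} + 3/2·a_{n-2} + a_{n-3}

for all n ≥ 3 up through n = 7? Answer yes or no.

Terms a_0..a_7: 0, -2/3, -2, -4, -6, -6, 0, 18
n=3: candidate gives 1, actual a_3 = -4 ✗

no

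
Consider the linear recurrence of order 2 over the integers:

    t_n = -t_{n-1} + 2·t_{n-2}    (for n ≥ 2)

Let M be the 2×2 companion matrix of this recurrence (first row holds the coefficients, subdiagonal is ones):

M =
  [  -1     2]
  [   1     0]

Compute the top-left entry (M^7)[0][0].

(M^7)[0][0] is the top entry after applying M 7 times to the unit state (1, 0). Equivalently it is h_{8} for the auxiliary sequence (h_n) obeying the same recurrence with h_1 = 1 and h_i = 0 for 0 ≤ i < 1:
h_2 = -1·1 + 2·0 = -1
h_3 = -1·-1 + 2·1 = 3
h_4 = -1·3 + 2·-1 = -5
h_5 = -1·-5 + 2·3 = 11
h_6 = -1·11 + 2·-5 = -21
h_7 = -1·-21 + 2·11 = 43
h_8 = -1·43 + 2·-21 = -85

-85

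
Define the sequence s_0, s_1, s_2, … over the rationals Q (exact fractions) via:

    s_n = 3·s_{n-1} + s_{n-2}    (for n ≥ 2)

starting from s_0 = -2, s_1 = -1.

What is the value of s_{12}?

-750242

s_2 = 3·-1 + 1·-2 = -5
s_3 = 3·-5 + 1·-1 = -16
s_4 = 3·-16 + 1·-5 = -53
s_5 = 3·-53 + 1·-16 = -175
s_6 = 3·-175 + 1·-53 = -578
s_7 = 3·-578 + 1·-175 = -1909
s_8 = 3·-1909 + 1·-578 = -6305
s_9 = 3·-6305 + 1·-1909 = -20824
s_10 = 3·-20824 + 1·-6305 = -68777
s_11 = 3·-68777 + 1·-20824 = -227155
s_12 = 3·-227155 + 1·-68777 = -750242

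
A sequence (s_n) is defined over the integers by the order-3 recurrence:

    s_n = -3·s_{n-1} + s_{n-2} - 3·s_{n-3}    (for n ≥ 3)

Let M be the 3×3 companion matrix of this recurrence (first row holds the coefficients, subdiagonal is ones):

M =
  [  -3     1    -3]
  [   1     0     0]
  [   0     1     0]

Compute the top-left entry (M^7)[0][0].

-5556

(M^7)[0][0] is the top entry after applying M 7 times to the unit state (1, 0, 0). Equivalently it is h_{9} for the auxiliary sequence (h_n) obeying the same recurrence with h_2 = 1 and h_i = 0 for 0 ≤ i < 2:
h_3 = -3·1 + 1·0 + -3·0 = -3
h_4 = -3·-3 + 1·1 + -3·0 = 10
h_5 = -3·10 + 1·-3 + -3·1 = -36
h_6 = -3·-36 + 1·10 + -3·-3 = 127
h_7 = -3·127 + 1·-36 + -3·10 = -447
h_8 = -3·-447 + 1·127 + -3·-36 = 1576
h_9 = -3·1576 + 1·-447 + -3·127 = -5556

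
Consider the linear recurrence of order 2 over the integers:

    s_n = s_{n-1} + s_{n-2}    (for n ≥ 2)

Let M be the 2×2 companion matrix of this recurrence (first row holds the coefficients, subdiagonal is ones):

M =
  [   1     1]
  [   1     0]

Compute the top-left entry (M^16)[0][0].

1597

(M^16)[0][0] is the top entry after applying M 16 times to the unit state (1, 0). Equivalently it is h_{17} for the auxiliary sequence (h_n) obeying the same recurrence with h_1 = 1 and h_i = 0 for 0 ≤ i < 1:
h_2 = 1·1 + 1·0 = 1
h_3 = 1·1 + 1·1 = 2
h_4 = 1·2 + 1·1 = 3
h_5 = 1·3 + 1·2 = 5
h_6 = 1·5 + 1·3 = 8
h_7 = 1·8 + 1·5 = 13
h_8 = 1·13 + 1·8 = 21
h_9 = 1·21 + 1·13 = 34
h_10 = 1·34 + 1·21 = 55
h_11 = 1·55 + 1·34 = 89
h_12 = 1·89 + 1·55 = 144
h_13 = 1·144 + 1·89 = 233
h_14 = 1·233 + 1·144 = 377
h_15 = 1·377 + 1·233 = 610
h_16 = 1·610 + 1·377 = 987
h_17 = 1·987 + 1·610 = 1597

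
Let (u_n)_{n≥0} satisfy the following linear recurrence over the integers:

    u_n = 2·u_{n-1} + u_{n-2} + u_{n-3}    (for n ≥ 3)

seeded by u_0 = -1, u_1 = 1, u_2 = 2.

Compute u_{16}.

u_3 = 2·2 + 1·1 + 1·-1 = 4
u_4 = 2·4 + 1·2 + 1·1 = 11
u_5 = 2·11 + 1·4 + 1·2 = 28
u_6 = 2·28 + 1·11 + 1·4 = 71
u_7 = 2·71 + 1·28 + 1·11 = 181
u_8 = 2·181 + 1·71 + 1·28 = 461
u_9 = 2·461 + 1·181 + 1·71 = 1174
u_10 = 2·1174 + 1·461 + 1·181 = 2990
u_11 = 2·2990 + 1·1174 + 1·461 = 7615
u_12 = 2·7615 + 1·2990 + 1·1174 = 19394
u_13 = 2·19394 + 1·7615 + 1·2990 = 49393
u_14 = 2·49393 + 1·19394 + 1·7615 = 125795
u_15 = 2·125795 + 1·49393 + 1·19394 = 320377
u_16 = 2·320377 + 1·125795 + 1·49393 = 815942

815942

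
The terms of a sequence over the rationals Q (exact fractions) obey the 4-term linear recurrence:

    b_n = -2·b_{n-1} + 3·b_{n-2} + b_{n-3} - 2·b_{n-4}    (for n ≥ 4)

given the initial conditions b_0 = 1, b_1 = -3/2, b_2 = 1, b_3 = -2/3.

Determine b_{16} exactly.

b_4 = -2·-2/3 + 3·1 + 1·-3/2 + -2·1 = 5/6
b_5 = -2·5/6 + 3·-2/3 + 1·1 + -2·-3/2 = 1/3
b_6 = -2·1/3 + 3·5/6 + 1·-2/3 + -2·1 = -5/6
b_7 = -2·-5/6 + 3·1/3 + 1·5/6 + -2·-2/3 = 29/6
b_8 = -2·29/6 + 3·-5/6 + 1·1/3 + -2·5/6 = -27/2
b_9 = -2·-27/2 + 3·29/6 + 1·-5/6 + -2·1/3 = 40
b_10 = -2·40 + 3·-27/2 + 1·29/6 + -2·-5/6 = -114
b_11 = -2·-114 + 3·40 + 1·-27/2 + -2·29/6 = 1949/6
b_12 = -2·1949/6 + 3·-114 + 1·40 + -2·-27/2 = -2774/3
b_13 = -2·-2774/3 + 3·1949/6 + 1·-114 + -2·40 = 15779/6
b_14 = -2·15779/6 + 3·-2774/3 + 1·1949/6 + -2·-114 = -44885/6
b_15 = -2·-44885/6 + 3·15779/6 + 1·-2774/3 + -2·1949/6 = 127661/6
b_16 = -2·127661/6 + 3·-44885/6 + 1·15779/6 + -2·-2774/3 = -60517

-60517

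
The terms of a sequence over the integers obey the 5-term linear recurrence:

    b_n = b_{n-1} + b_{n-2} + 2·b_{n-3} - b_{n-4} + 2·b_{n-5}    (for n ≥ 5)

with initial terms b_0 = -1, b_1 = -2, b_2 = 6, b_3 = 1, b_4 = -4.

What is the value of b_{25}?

b_5 = 1·-4 + 1·1 + 2·6 + -1·-2 + 2·-1 = 9
b_6 = 1·9 + 1·-4 + 2·1 + -1·6 + 2·-2 = -3
b_7 = 1·-3 + 1·9 + 2·-4 + -1·1 + 2·6 = 9
b_8 = 1·9 + 1·-3 + 2·9 + -1·-4 + 2·1 = 30
b_9 = 1·30 + 1·9 + 2·-3 + -1·9 + 2·-4 = 16
b_10 = 1·16 + 1·30 + 2·9 + -1·-3 + 2·9 = 85
b_11 = 1·85 + 1·16 + 2·30 + -1·9 + 2·-3 = 146
b_12 = 1·146 + 1·85 + 2·16 + -1·30 + 2·9 = 251
b_13 = 1·251 + 1·146 + 2·85 + -1·16 + 2·30 = 611
b_14 = 1·611 + 1·251 + 2·146 + -1·85 + 2·16 = 1101
b_15 = 1·1101 + 1·611 + 2·251 + -1·146 + 2·85 = 2238
b_16 = 1·2238 + 1·1101 + 2·611 + -1·251 + 2·146 = 4602
b_17 = 1·4602 + 1·2238 + 2·1101 + -1·611 + 2·251 = 8933
b_18 = 1·8933 + 1·4602 + 2·2238 + -1·1101 + 2·611 = 18132
b_19 = 1·18132 + 1·8933 + 2·4602 + -1·2238 + 2·1101 = 36233
b_20 = 1·36233 + 1·18132 + 2·8933 + -1·4602 + 2·2238 = 72105
b_21 = 1·72105 + 1·36233 + 2·18132 + -1·8933 + 2·4602 = 144873
b_22 = 1·144873 + 1·72105 + 2·36233 + -1·18132 + 2·8933 = 289178
b_23 = 1·289178 + 1·144873 + 2·72105 + -1·36233 + 2·18132 = 578292
b_24 = 1·578292 + 1·289178 + 2·144873 + -1·72105 + 2·36233 = 1157577
b_25 = 1·1157577 + 1·578292 + 2·289178 + -1·144873 + 2·72105 = 2313562

2313562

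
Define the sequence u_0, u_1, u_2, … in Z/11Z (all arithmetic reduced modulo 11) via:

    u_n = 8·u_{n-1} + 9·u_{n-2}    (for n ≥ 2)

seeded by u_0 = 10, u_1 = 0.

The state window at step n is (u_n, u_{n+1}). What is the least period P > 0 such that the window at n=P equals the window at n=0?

10

n=0: window = (10, 0)
n=1: window = (0, 2)
n=2: window = (2, 5)
n=3: window = (5, 3)
n=4: window = (3, 3)
n=5: window = (3, 7)
n=6: window = (7, 6)
n=7: window = (6, 1)
n=8: window = (1, 7)
n=9: window = (7, 10)
n=10: window = (10, 0)
window at n=10 equals window at n=0 → period = 10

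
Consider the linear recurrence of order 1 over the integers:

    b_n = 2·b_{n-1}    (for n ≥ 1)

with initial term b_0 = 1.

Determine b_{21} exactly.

b_1 = 2·1 = 2
b_2 = 2·2 = 4
b_3 = 2·4 = 8
b_4 = 2·8 = 16
b_5 = 2·16 = 32
b_6 = 2·32 = 64
b_7 = 2·64 = 128
b_8 = 2·128 = 256
b_9 = 2·256 = 512
b_10 = 2·512 = 1024
b_11 = 2·1024 = 2048
b_12 = 2·2048 = 4096
b_13 = 2·4096 = 8192
b_14 = 2·8192 = 16384
b_15 = 2·16384 = 32768
b_16 = 2·32768 = 65536
b_17 = 2·65536 = 131072
b_18 = 2·131072 = 262144
b_19 = 2·262144 = 524288
b_20 = 2·524288 = 1048576
b_21 = 2·1048576 = 2097152

2097152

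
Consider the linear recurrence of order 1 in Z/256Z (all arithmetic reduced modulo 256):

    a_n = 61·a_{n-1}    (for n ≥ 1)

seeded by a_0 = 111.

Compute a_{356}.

a_1 = 61·111 = 115
a_2 = 61·115 = 103
a_3 = 61·103 = 139
a_4 = 61·139 = 31
a_5 = 61·31 = 99
a_6 = 61·99 = 151
a_7 = 61·151 = 251
a_8 = 61·251 = 207
a_9 = 61·207 = 83
a_10 = 61·83 = 199
a_11 = 61·199 = 107
a_12 = 61·107 = 127
a_13 = 61·127 = 67
a_14 = 61·67 = 247
a_15 = 61·247 = 219
a_16 = 61·219 = 47
a_17 = 61·47 = 51
a_18 = 61·51 = 39
a_19 = 61·39 = 75
a_20 = 61·75 = 223
a_21 = 61·223 = 35
a_22 = 61·35 = 87
a_23 = 61·87 = 187
a_24 = 61·187 = 143
a_25 = 61·143 = 19
a_26 = 61·19 = 135
a_27 = 61·135 = 43
a_28 = 61·43 = 63
a_29 = 61·63 = 3
a_30 = 61·3 = 183
a_31 = 61·183 = 155
a_32 = 61·155 = 239
a_33 = 61·239 = 243
a_34 = 61·243 = 231
a_35 = 61·231 = 11
a_36 = 61·11 = 159
a_37 = 61·159 = 227
a_38 = 61·227 = 23
a_39 = 61·23 = 123
a_40 = 61·123 = 79
a_41 = 61·79 = 211
a_42 = 61·211 = 71
a_43 = 61·71 = 235
a_44 = 61·235 = 255
a_45 = 61·255 = 195
a_46 = 61·195 = 119
a_47 = 61·119 = 91
a_48 = 61·91 = 175
a_49 = 61·175 = 179
a_50 = 61·179 = 167
a_51 = 61·167 = 203
a_52 = 61·203 = 95
a_53 = 61·95 = 163
a_54 = 61·163 = 215
a_55 = 61·215 = 59
a_56 = 61·59 = 15
a_57 = 61·15 = 147
a_58 = 61·147 = 7
a_59 = 61·7 = 171
a_60 = 61·171 = 191
a_61 = 61·191 = 131
a_62 = 61·131 = 55
a_63 = 61·55 = 27
a_64 = 61·27 = 111
(a_64) = (111) = (a_0), so the sequence has period 64.
356 ≡ 36 (mod 64), hence a_356 = a_36 = 159.

159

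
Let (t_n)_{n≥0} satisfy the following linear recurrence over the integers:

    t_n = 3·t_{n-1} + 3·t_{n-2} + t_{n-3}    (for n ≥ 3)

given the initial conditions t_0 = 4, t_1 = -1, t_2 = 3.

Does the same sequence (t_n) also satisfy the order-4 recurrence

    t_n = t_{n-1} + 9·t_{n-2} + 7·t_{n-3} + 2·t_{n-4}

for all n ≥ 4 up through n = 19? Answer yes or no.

yes

Terms t_0..t_19: 4, -1, 3, 10, 38, 147, 565, 2174, 8364, 32179, 123803, 476310, 1832518, 7050287, 27124725, 104357554, 401497124, 1544688759, 5942915203, 22864309010
n=4: candidate gives 38, actual t_4 = 38 ✓
n=5: candidate gives 147, actual t_5 = 147 ✓
n=6: candidate gives 565, actual t_6 = 565 ✓
n=7: candidate gives 2174, actual t_7 = 2174 ✓
n=8: candidate gives 8364, actual t_8 = 8364 ✓
n=9: candidate gives 32179, actual t_9 = 32179 ✓
n=10: candidate gives 123803, actual t_10 = 123803 ✓
n=11: candidate gives 476310, actual t_11 = 476310 ✓
n=12: candidate gives 1832518, actual t_12 = 1832518 ✓
n=13: candidate gives 7050287, actual t_13 = 7050287 ✓
n=14: candidate gives 27124725, actual t_14 = 27124725 ✓
n=15: candidate gives 104357554, actual t_15 = 104357554 ✓
n=16: candidate gives 401497124, actual t_16 = 401497124 ✓
n=17: candidate gives 1544688759, actual t_17 = 1544688759 ✓
n=18: candidate gives 5942915203, actual t_18 = 5942915203 ✓
n=19: candidate gives 22864309010, actual t_19 = 22864309010 ✓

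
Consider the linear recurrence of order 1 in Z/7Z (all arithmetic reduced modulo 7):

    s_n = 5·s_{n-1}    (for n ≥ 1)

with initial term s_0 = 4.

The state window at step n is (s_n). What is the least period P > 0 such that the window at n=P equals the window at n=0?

n=0: window = (4)
n=1: window = (6)
n=2: window = (2)
n=3: window = (3)
n=4: window = (1)
n=5: window = (5)
n=6: window = (4)
window at n=6 equals window at n=0 → period = 6

6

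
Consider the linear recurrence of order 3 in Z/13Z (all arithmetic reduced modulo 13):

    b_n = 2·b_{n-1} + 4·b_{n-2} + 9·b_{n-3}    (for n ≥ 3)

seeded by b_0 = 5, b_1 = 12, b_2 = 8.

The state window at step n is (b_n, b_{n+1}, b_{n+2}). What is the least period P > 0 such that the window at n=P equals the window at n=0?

168

n=0: window = (5, 12, 8)
n=1: window = (12, 8, 5)
n=2: window = (8, 5, 7)
n=3: window = (5, 7, 2)
n=4: window = (7, 2, 12)
n=5: window = (2, 12, 4)
n=6: window = (12, 4, 9)
n=7: window = (4, 9, 12)
n=8: window = (9, 12, 5)
n=9: window = (12, 5, 9)
n=10: window = (5, 9, 3)
n=11: window = (9, 3, 9)
n=12: window = (3, 9, 7)
n=13: window = (9, 7, 12)
n=14: window = (7, 12, 3)
n=15: window = (12, 3, 0)
n=16: window = (3, 0, 3)
n=17: window = (0, 3, 7)
n=18: window = (3, 7, 0)
n=19: window = (7, 0, 3)
n=20: window = (0, 3, 4)
n=21: window = (3, 4, 7)
n=22: window = (4, 7, 5)
n=23: window = (7, 5, 9)
n=24: window = (5, 9, 10)
n=25: window = (9, 10, 10)
n=26: window = (10, 10, 11)
n=27: window = (10, 11, 9)
n=28: window = (11, 9, 9)
n=29: window = (9, 9, 10)
n=30: window = (9, 10, 7)
n=31: window = (10, 7, 5)
n=32: window = (7, 5, 11)
n=33: window = (5, 11, 1)
n=34: window = (11, 1, 0)
n=35: window = (1, 0, 12)
n=36: window = (0, 12, 7)
n=37: window = (12, 7, 10)
n=38: window = (7, 10, 0)
n=39: window = (10, 0, 12)
n=40: window = (0, 12, 10)
…
n=166: window = (2, 9, 5)
n=167: window = (9, 5, 12)
n=168: window = (5, 12, 8)
window at n=168 equals window at n=0 → period = 168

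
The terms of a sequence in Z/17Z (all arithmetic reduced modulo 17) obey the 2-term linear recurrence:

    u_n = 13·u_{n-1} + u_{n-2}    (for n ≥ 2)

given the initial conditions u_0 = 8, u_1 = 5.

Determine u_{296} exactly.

u_2 = 13·5 + 1·8 = 5
u_3 = 13·5 + 1·5 = 2
u_4 = 13·2 + 1·5 = 14
u_5 = 13·14 + 1·2 = 14
u_6 = 13·14 + 1·14 = 9
u_7 = 13·9 + 1·14 = 12
u_8 = 13·12 + 1·9 = 12
u_9 = 13·12 + 1·12 = 15
u_10 = 13·15 + 1·12 = 3
u_11 = 13·3 + 1·15 = 3
u_12 = 13·3 + 1·3 = 8
u_13 = 13·8 + 1·3 = 5
(u_12, u_13) = (8, 5) = (u_0, u_1), so the sequence has period 12.
296 ≡ 8 (mod 12), hence u_296 = u_8 = 12.

12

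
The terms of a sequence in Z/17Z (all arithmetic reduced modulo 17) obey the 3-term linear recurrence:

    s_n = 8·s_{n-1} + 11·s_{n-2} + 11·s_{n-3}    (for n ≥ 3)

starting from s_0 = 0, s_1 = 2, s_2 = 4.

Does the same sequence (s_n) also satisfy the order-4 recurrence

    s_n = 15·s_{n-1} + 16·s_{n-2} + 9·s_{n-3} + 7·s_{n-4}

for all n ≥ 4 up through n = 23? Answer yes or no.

no

Terms s_0..s_23: 0, 2, 4, 3, 5, 15, 4, 14, 15, 12, 7, 13, 7, 4, 14, 12, 5, 3, 7, 8, 4, 10, 8, 14
n=4: candidate gives 8, actual s_4 = 5 ✗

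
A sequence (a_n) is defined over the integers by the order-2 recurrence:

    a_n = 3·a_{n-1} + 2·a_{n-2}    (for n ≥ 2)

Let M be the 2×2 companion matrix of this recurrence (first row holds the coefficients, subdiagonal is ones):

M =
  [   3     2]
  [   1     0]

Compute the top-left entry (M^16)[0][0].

578955451

(M^16)[0][0] is the top entry after applying M 16 times to the unit state (1, 0). Equivalently it is h_{17} for the auxiliary sequence (h_n) obeying the same recurrence with h_1 = 1 and h_i = 0 for 0 ≤ i < 1:
h_2 = 3·1 + 2·0 = 3
h_3 = 3·3 + 2·1 = 11
h_4 = 3·11 + 2·3 = 39
h_5 = 3·39 + 2·11 = 139
h_6 = 3·139 + 2·39 = 495
h_7 = 3·495 + 2·139 = 1763
h_8 = 3·1763 + 2·495 = 6279
h_9 = 3·6279 + 2·1763 = 22363
h_10 = 3·22363 + 2·6279 = 79647
h_11 = 3·79647 + 2·22363 = 283667
h_12 = 3·283667 + 2·79647 = 1010295
h_13 = 3·1010295 + 2·283667 = 3598219
h_14 = 3·3598219 + 2·1010295 = 12815247
h_15 = 3·12815247 + 2·3598219 = 45642179
h_16 = 3·45642179 + 2·12815247 = 162557031
h_17 = 3·162557031 + 2·45642179 = 578955451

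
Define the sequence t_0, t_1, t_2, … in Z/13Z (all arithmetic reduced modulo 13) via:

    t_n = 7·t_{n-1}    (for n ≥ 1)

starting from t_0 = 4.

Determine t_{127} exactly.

t_1 = 7·4 = 2
t_2 = 7·2 = 1
t_3 = 7·1 = 7
t_4 = 7·7 = 10
t_5 = 7·10 = 5
t_6 = 7·5 = 9
t_7 = 7·9 = 11
t_8 = 7·11 = 12
t_9 = 7·12 = 6
t_10 = 7·6 = 3
t_11 = 7·3 = 8
t_12 = 7·8 = 4
(t_12) = (4) = (t_0), so the sequence has period 12.
127 ≡ 7 (mod 12), hence t_127 = t_7 = 11.

11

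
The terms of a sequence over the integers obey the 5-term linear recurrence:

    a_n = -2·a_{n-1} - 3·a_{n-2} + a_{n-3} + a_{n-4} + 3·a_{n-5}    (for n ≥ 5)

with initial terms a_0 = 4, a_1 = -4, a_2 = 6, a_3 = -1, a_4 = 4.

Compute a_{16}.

11745

a_5 = -2·4 + -3·-1 + 1·6 + 1·-4 + 3·4 = 9
a_6 = -2·9 + -3·4 + 1·-1 + 1·6 + 3·-4 = -37
a_7 = -2·-37 + -3·9 + 1·4 + 1·-1 + 3·6 = 68
a_8 = -2·68 + -3·-37 + 1·9 + 1·4 + 3·-1 = -15
a_9 = -2·-15 + -3·68 + 1·-37 + 1·9 + 3·4 = -190
a_10 = -2·-190 + -3·-15 + 1·68 + 1·-37 + 3·9 = 483
a_11 = -2·483 + -3·-190 + 1·-15 + 1·68 + 3·-37 = -454
a_12 = -2·-454 + -3·483 + 1·-190 + 1·-15 + 3·68 = -542
a_13 = -2·-542 + -3·-454 + 1·483 + 1·-190 + 3·-15 = 2694
a_14 = -2·2694 + -3·-542 + 1·-454 + 1·483 + 3·-190 = -4303
a_15 = -2·-4303 + -3·2694 + 1·-542 + 1·-454 + 3·483 = 977
a_16 = -2·977 + -3·-4303 + 1·2694 + 1·-542 + 3·-454 = 11745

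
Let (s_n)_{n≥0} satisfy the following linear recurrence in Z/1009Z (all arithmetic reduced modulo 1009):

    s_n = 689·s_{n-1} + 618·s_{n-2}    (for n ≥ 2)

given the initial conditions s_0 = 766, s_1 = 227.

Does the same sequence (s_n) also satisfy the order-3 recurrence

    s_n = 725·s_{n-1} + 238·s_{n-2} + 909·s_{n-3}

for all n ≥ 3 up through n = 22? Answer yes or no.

no

Terms s_0..s_22: 766, 227, 175, 539, 246, 114, 522, 276, 188, 427, 733, 65, 342, 351, 154, 144, 660, 890, 991, 830, 751, 190, 727
n=3: candidate gives 374, actual s_3 = 539 ✗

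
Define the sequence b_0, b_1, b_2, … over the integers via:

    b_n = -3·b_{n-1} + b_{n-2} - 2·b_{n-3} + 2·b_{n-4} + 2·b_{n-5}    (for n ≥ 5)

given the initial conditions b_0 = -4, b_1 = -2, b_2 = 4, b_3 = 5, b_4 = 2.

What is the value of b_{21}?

b_5 = -3·2 + 1·5 + -2·4 + 2·-2 + 2·-4 = -21
b_6 = -3·-21 + 1·2 + -2·5 + 2·4 + 2·-2 = 59
b_7 = -3·59 + 1·-21 + -2·2 + 2·5 + 2·4 = -184
b_8 = -3·-184 + 1·59 + -2·-21 + 2·2 + 2·5 = 667
b_9 = -3·667 + 1·-184 + -2·59 + 2·-21 + 2·2 = -2341
b_10 = -3·-2341 + 1·667 + -2·-184 + 2·59 + 2·-21 = 8134
b_11 = -3·8134 + 1·-2341 + -2·667 + 2·-184 + 2·59 = -28327
b_12 = -3·-28327 + 1·8134 + -2·-2341 + 2·667 + 2·-184 = 98763
b_13 = -3·98763 + 1·-28327 + -2·8134 + 2·-2341 + 2·667 = -344232
b_14 = -3·-344232 + 1·98763 + -2·-28327 + 2·8134 + 2·-2341 = 1199699
b_15 = -3·1199699 + 1·-344232 + -2·98763 + 2·-28327 + 2·8134 = -4181241
b_16 = -3·-4181241 + 1·1199699 + -2·-344232 + 2·98763 + 2·-28327 = 14572758
b_17 = -3·14572758 + 1·-4181241 + -2·1199699 + 2·-344232 + 2·98763 = -50789851
b_18 = -3·-50789851 + 1·14572758 + -2·-4181241 + 2·1199699 + 2·-344232 = 177015727
b_19 = -3·177015727 + 1·-50789851 + -2·14572758 + 2·-4181241 + 2·1199699 = -616945632
b_20 = -3·-616945632 + 1·177015727 + -2·-50789851 + 2·14572758 + 2·-4181241 = 2150215359
b_21 = -3·2150215359 + 1·-616945632 + -2·177015727 + 2·-50789851 + 2·14572758 = -7494057349

-7494057349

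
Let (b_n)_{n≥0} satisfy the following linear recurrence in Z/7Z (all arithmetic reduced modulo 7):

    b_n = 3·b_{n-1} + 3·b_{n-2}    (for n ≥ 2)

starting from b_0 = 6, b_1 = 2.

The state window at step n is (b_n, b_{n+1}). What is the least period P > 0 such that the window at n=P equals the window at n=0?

n=0: window = (6, 2)
n=1: window = (2, 3)
n=2: window = (3, 1)
n=3: window = (1, 5)
n=4: window = (5, 4)
n=5: window = (4, 6)
n=6: window = (6, 2)
window at n=6 equals window at n=0 → period = 6

6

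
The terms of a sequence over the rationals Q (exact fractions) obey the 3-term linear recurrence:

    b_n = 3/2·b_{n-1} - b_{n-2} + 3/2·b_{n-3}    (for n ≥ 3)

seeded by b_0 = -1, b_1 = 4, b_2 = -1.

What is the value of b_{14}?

b_3 = 3/2·-1 + -1·4 + 3/2·-1 = -7
b_4 = 3/2·-7 + -1·-1 + 3/2·4 = -7/2
b_5 = 3/2·-7/2 + -1·-7 + 3/2·-1 = 1/4
b_6 = 3/2·1/4 + -1·-7/2 + 3/2·-7 = -53/8
b_7 = 3/2·-53/8 + -1·1/4 + 3/2·-7/2 = -247/16
b_8 = 3/2·-247/16 + -1·-53/8 + 3/2·1/4 = -517/32
b_9 = 3/2·-517/32 + -1·-247/16 + 3/2·-53/8 = -1199/64
b_10 = 3/2·-1199/64 + -1·-517/32 + 3/2·-247/16 = -4493/128
b_11 = 3/2·-4493/128 + -1·-1199/64 + 3/2·-517/32 = -14887/256
b_12 = 3/2·-14887/256 + -1·-4493/128 + 3/2·-1199/64 = -41077/512
b_13 = 3/2·-41077/512 + -1·-14887/256 + 3/2·-4493/128 = -117599/1024
b_14 = 3/2·-117599/1024 + -1·-41077/512 + 3/2·-14887/256 = -367133/2048

-367133/2048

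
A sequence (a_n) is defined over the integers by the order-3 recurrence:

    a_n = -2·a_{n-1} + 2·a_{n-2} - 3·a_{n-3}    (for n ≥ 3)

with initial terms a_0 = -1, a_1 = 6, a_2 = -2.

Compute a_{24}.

a_3 = -2·-2 + 2·6 + -3·-1 = 19
a_4 = -2·19 + 2·-2 + -3·6 = -60
a_5 = -2·-60 + 2·19 + -3·-2 = 164
a_6 = -2·164 + 2·-60 + -3·19 = -505
a_7 = -2·-505 + 2·164 + -3·-60 = 1518
a_8 = -2·1518 + 2·-505 + -3·164 = -4538
a_9 = -2·-4538 + 2·1518 + -3·-505 = 13627
a_10 = -2·13627 + 2·-4538 + -3·1518 = -40884
a_11 = -2·-40884 + 2·13627 + -3·-4538 = 122636
a_12 = -2·122636 + 2·-40884 + -3·13627 = -367921
a_13 = -2·-367921 + 2·122636 + -3·-40884 = 1103766
a_14 = -2·1103766 + 2·-367921 + -3·122636 = -3311282
a_15 = -2·-3311282 + 2·1103766 + -3·-367921 = 9933859
a_16 = -2·9933859 + 2·-3311282 + -3·1103766 = -29801580
a_17 = -2·-29801580 + 2·9933859 + -3·-3311282 = 89404724
a_18 = -2·89404724 + 2·-29801580 + -3·9933859 = -268214185
a_19 = -2·-268214185 + 2·89404724 + -3·-29801580 = 804642558
a_20 = -2·804642558 + 2·-268214185 + -3·89404724 = -2413927658
a_21 = -2·-2413927658 + 2·804642558 + -3·-268214185 = 7241782987
a_22 = -2·7241782987 + 2·-2413927658 + -3·804642558 = -21725348964
a_23 = -2·-21725348964 + 2·7241782987 + -3·-2413927658 = 65176046876
a_24 = -2·65176046876 + 2·-21725348964 + -3·7241782987 = -195528140641

-195528140641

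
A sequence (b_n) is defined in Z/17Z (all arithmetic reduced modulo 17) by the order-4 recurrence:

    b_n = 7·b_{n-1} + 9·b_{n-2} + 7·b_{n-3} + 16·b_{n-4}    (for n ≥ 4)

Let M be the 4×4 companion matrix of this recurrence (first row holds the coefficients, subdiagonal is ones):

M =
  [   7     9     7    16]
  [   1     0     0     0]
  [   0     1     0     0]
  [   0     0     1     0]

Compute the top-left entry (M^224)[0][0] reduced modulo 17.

15

(M^224)[0][0] is the top entry after applying M 224 times to the unit state (1, 0, 0, 0). Equivalently it is h_{227} for the auxiliary sequence (h_n) obeying the same recurrence with h_3 = 1 and h_i = 0 for 0 ≤ i < 3:
h_4 = 7·1 + 9·0 + 7·0 + 16·0 = 7
h_5 = 7·7 + 9·1 + 7·0 + 16·0 = 7
h_6 = 7·7 + 9·7 + 7·1 + 16·0 = 0
h_7 = 7·0 + 9·7 + 7·7 + 16·1 = 9
h_8 = 7·9 + 9·0 + 7·7 + 16·7 = 3
h_9 = 7·3 + 9·9 + 7·0 + 16·7 = 10
h_10 = 7·10 + 9·3 + 7·9 + 16·0 = 7
h_11 = 7·7 + 9·10 + 7·3 + 16·9 = 15
h_12 = 7·15 + 9·7 + 7·10 + 16·3 = 14
h_13 = 7·14 + 9·15 + 7·7 + 16·10 = 0
h_14 = 7·0 + 9·14 + 7·15 + 16·7 = 3
h_15 = 7·3 + 9·0 + 7·14 + 16·15 = 2
h_16 = 7·2 + 9·3 + 7·0 + 16·14 = 10
h_17 = 7·10 + 9·2 + 7·3 + 16·0 = 7
h_18 = 7·7 + 9·10 + 7·2 + 16·3 = 14
h_19 = 7·14 + 9·7 + 7·10 + 16·2 = 8
h_20 = 7·8 + 9·14 + 7·7 + 16·10 = 0
h_21 = 7·0 + 9·8 + 7·14 + 16·7 = 10
h_22 = 7·10 + 9·0 + 7·8 + 16·14 = 10
h_23 = 7·10 + 9·10 + 7·0 + 16·8 = 16
h_24 = 7·16 + 9·10 + 7·10 + 16·0 = 0
h_25 = 7·0 + 9·16 + 7·10 + 16·10 = 0
h_26 = 7·0 + 9·0 + 7·16 + 16·10 = 0
h_27 = 7·0 + 9·0 + 7·0 + 16·16 = 1
(h_24, h_25, h_26, h_27) = (0, 0, 0, 1) = (h_0, h_1, h_2, h_3), so the sequence has period 24.
227 ≡ 11 (mod 24), hence h_227 = h_11 = 15.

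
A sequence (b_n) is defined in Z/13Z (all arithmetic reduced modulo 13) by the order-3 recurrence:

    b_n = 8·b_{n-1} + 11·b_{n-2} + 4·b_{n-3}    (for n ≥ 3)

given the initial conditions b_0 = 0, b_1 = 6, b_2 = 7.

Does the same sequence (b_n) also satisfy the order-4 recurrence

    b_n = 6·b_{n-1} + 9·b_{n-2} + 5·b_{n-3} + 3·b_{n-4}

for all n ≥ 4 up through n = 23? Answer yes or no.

no

Terms b_0..b_23: 0, 6, 7, 5, 11, 2, 1, 9, 0, 12, 2, 5, 6, 7, 12, 2, 7, 9, 1, 5, 9, 1, 10, 10
n=4: candidate gives 6, actual b_4 = 11 ✗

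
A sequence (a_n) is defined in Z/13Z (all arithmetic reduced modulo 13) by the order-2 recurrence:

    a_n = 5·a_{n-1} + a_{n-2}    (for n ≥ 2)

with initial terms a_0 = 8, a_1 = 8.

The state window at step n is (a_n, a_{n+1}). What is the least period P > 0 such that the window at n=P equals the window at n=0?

12

n=0: window = (8, 8)
n=1: window = (8, 9)
n=2: window = (9, 1)
n=3: window = (1, 1)
n=4: window = (1, 6)
n=5: window = (6, 5)
n=6: window = (5, 5)
n=7: window = (5, 4)
n=8: window = (4, 12)
n=9: window = (12, 12)
n=10: window = (12, 7)
n=11: window = (7, 8)
n=12: window = (8, 8)
window at n=12 equals window at n=0 → period = 12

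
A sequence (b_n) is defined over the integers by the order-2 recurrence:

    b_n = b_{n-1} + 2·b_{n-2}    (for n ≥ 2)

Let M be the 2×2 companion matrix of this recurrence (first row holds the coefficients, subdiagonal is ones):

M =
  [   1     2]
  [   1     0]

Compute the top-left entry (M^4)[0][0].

(M^4)[0][0] is the top entry after applying M 4 times to the unit state (1, 0). Equivalently it is h_{5} for the auxiliary sequence (h_n) obeying the same recurrence with h_1 = 1 and h_i = 0 for 0 ≤ i < 1:
h_2 = 1·1 + 2·0 = 1
h_3 = 1·1 + 2·1 = 3
h_4 = 1·3 + 2·1 = 5
h_5 = 1·5 + 2·3 = 11

11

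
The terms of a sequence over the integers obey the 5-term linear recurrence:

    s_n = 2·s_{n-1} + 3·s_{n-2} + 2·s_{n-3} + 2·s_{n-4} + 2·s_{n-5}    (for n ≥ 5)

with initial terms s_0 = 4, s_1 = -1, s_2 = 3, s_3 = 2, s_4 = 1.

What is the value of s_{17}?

19781960

s_5 = 2·1 + 3·2 + 2·3 + 2·-1 + 2·4 = 20
s_6 = 2·20 + 3·1 + 2·2 + 2·3 + 2·-1 = 51
s_7 = 2·51 + 3·20 + 2·1 + 2·2 + 2·3 = 174
s_8 = 2·174 + 3·51 + 2·20 + 2·1 + 2·2 = 547
s_9 = 2·547 + 3·174 + 2·51 + 2·20 + 2·1 = 1760
s_10 = 2·1760 + 3·547 + 2·174 + 2·51 + 2·20 = 5651
s_11 = 2·5651 + 3·1760 + 2·547 + 2·174 + 2·51 = 18126
s_12 = 2·18126 + 3·5651 + 2·1760 + 2·547 + 2·174 = 58167
s_13 = 2·58167 + 3·18126 + 2·5651 + 2·1760 + 2·547 = 186628
s_14 = 2·186628 + 3·58167 + 2·18126 + 2·5651 + 2·1760 = 598831
s_15 = 2·598831 + 3·186628 + 2·58167 + 2·18126 + 2·5651 = 1921434
s_16 = 2·1921434 + 3·598831 + 2·186628 + 2·58167 + 2·18126 = 6165203
s_17 = 2·6165203 + 3·1921434 + 2·598831 + 2·186628 + 2·58167 = 19781960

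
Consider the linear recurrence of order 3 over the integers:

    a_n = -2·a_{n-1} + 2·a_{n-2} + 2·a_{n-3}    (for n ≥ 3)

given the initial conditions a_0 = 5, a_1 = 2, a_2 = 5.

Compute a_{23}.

-1331328

a_3 = -2·5 + 2·2 + 2·5 = 4
a_4 = -2·4 + 2·5 + 2·2 = 6
a_5 = -2·6 + 2·4 + 2·5 = 6
a_6 = -2·6 + 2·6 + 2·4 = 8
a_7 = -2·8 + 2·6 + 2·6 = 8
a_8 = -2·8 + 2·8 + 2·6 = 12
a_9 = -2·12 + 2·8 + 2·8 = 8
a_10 = -2·8 + 2·12 + 2·8 = 24
a_11 = -2·24 + 2·8 + 2·12 = -8
a_12 = -2·-8 + 2·24 + 2·8 = 80
a_13 = -2·80 + 2·-8 + 2·24 = -128
a_14 = -2·-128 + 2·80 + 2·-8 = 400
a_15 = -2·400 + 2·-128 + 2·80 = -896
a_16 = -2·-896 + 2·400 + 2·-128 = 2336
a_17 = -2·2336 + 2·-896 + 2·400 = -5664
a_18 = -2·-5664 + 2·2336 + 2·-896 = 14208
a_19 = -2·14208 + 2·-5664 + 2·2336 = -35072
a_20 = -2·-35072 + 2·14208 + 2·-5664 = 87232
a_21 = -2·87232 + 2·-35072 + 2·14208 = -216192
a_22 = -2·-216192 + 2·87232 + 2·-35072 = 536704
a_23 = -2·536704 + 2·-216192 + 2·87232 = -1331328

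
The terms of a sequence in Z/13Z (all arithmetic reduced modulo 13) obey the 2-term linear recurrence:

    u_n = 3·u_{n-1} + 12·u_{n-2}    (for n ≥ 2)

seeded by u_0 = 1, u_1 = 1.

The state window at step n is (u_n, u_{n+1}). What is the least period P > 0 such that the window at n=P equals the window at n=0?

n=0: window = (1, 1)
n=1: window = (1, 2)
n=2: window = (2, 5)
n=3: window = (5, 0)
n=4: window = (0, 8)
n=5: window = (8, 11)
n=6: window = (11, 12)
n=7: window = (12, 12)
n=8: window = (12, 11)
n=9: window = (11, 8)
n=10: window = (8, 0)
n=11: window = (0, 5)
n=12: window = (5, 2)
n=13: window = (2, 1)
n=14: window = (1, 1)
window at n=14 equals window at n=0 → period = 14

14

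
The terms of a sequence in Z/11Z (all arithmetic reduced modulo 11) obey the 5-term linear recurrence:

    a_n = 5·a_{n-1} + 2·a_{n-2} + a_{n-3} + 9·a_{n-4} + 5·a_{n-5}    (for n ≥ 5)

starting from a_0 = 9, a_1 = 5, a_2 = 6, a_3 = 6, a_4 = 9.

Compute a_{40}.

a_5 = 5·9 + 2·6 + 1·6 + 9·5 + 5·9 = 10
a_6 = 5·10 + 2·9 + 1·6 + 9·6 + 5·5 = 10
a_7 = 5·10 + 2·10 + 1·9 + 9·6 + 5·6 = 9
a_8 = 5·9 + 2·10 + 1·10 + 9·9 + 5·6 = 10
a_9 = 5·10 + 2·9 + 1·10 + 9·10 + 5·9 = 4
a_10 = 5·4 + 2·10 + 1·9 + 9·10 + 5·10 = 2
a_11 = 5·2 + 2·4 + 1·10 + 9·9 + 5·10 = 5
a_12 = 5·5 + 2·2 + 1·4 + 9·10 + 5·9 = 3
a_13 = 5·3 + 2·5 + 1·2 + 9·4 + 5·10 = 3
a_14 = 5·3 + 2·3 + 1·5 + 9·2 + 5·4 = 9
a_15 = 5·9 + 2·3 + 1·3 + 9·5 + 5·2 = 10
a_16 = 5·10 + 2·9 + 1·3 + 9·3 + 5·5 = 2
a_17 = 5·2 + 2·10 + 1·9 + 9·3 + 5·3 = 4
a_18 = 5·4 + 2·2 + 1·10 + 9·9 + 5·3 = 9
a_19 = 5·9 + 2·4 + 1·2 + 9·10 + 5·9 = 3
a_20 = 5·3 + 2·9 + 1·4 + 9·2 + 5·10 = 6
a_21 = 5·6 + 2·3 + 1·9 + 9·4 + 5·2 = 3
a_22 = 5·3 + 2·6 + 1·3 + 9·9 + 5·4 = 10
a_23 = 5·10 + 2·3 + 1·6 + 9·3 + 5·9 = 2
a_24 = 5·2 + 2·10 + 1·3 + 9·6 + 5·3 = 3
a_25 = 5·3 + 2·2 + 1·10 + 9·3 + 5·6 = 9
a_26 = 5·9 + 2·3 + 1·2 + 9·10 + 5·3 = 4
a_27 = 5·4 + 2·9 + 1·3 + 9·2 + 5·10 = 10
a_28 = 5·10 + 2·4 + 1·9 + 9·3 + 5·2 = 5
a_29 = 5·5 + 2·10 + 1·4 + 9·9 + 5·3 = 2
a_30 = 5·2 + 2·5 + 1·10 + 9·4 + 5·9 = 1
a_31 = 5·1 + 2·2 + 1·5 + 9·10 + 5·4 = 3
a_32 = 5·3 + 2·1 + 1·2 + 9·5 + 5·10 = 4
a_33 = 5·4 + 2·3 + 1·1 + 9·2 + 5·5 = 4
a_34 = 5·4 + 2·4 + 1·3 + 9·1 + 5·2 = 6
a_35 = 5·6 + 2·4 + 1·4 + 9·3 + 5·1 = 8
a_36 = 5·8 + 2·6 + 1·4 + 9·4 + 5·3 = 8
a_37 = 5·8 + 2·8 + 1·6 + 9·4 + 5·4 = 8
a_38 = 5·8 + 2·8 + 1·8 + 9·6 + 5·4 = 6
a_39 = 5·6 + 2·8 + 1·8 + 9·8 + 5·6 = 2
a_40 = 5·2 + 2·6 + 1·8 + 9·8 + 5·8 = 10

10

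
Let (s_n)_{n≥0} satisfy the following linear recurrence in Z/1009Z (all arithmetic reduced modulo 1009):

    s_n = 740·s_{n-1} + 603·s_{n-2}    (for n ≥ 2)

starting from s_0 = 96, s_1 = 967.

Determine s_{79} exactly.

s_2 = 740·967 + 603·96 = 574
s_3 = 740·574 + 603·967 = 879
s_4 = 740·879 + 603·574 = 699
s_5 = 740·699 + 603·879 = 964
s_6 = 740·964 + 603·699 = 741
s_7 = 740·741 + 603·964 = 561
s_8 = 740·561 + 603·741 = 277
s_9 = 740·277 + 603·561 = 421
s_10 = 740·421 + 603·277 = 305
s_11 = 740·305 + 603·421 = 288
s_12 = 740·288 + 603·305 = 498
s_13 = 740·498 + 603·288 = 351
s_14 = 740·351 + 603·498 = 39
s_15 = 740·39 + 603·351 = 371
s_16 = 740·371 + 603·39 = 402
s_17 = 740·402 + 603·371 = 549
s_18 = 740·549 + 603·402 = 888
s_19 = 740·888 + 603·549 = 356
s_20 = 740·356 + 603·888 = 785
s_21 = 740·785 + 603·356 = 476
s_22 = 740·476 + 603·785 = 233
s_23 = 740·233 + 603·476 = 353
s_24 = 740·353 + 603·233 = 137
s_25 = 740·137 + 603·353 = 440
s_26 = 740·440 + 603·137 = 575
s_27 = 740·575 + 603·440 = 664
s_28 = 740·664 + 603·575 = 615
s_29 = 740·615 + 603·664 = 869
s_30 = 740·869 + 603·615 = 869
s_31 = 740·869 + 603·869 = 663
s_32 = 740·663 + 603·869 = 582
s_33 = 740·582 + 603·663 = 62
s_34 = 740·62 + 603·582 = 289
s_35 = 740·289 + 603·62 = 5
s_36 = 740·5 + 603·289 = 383
s_37 = 740·383 + 603·5 = 888
s_38 = 740·888 + 603·383 = 149
s_39 = 740·149 + 603·888 = 973
s_40 = 740·973 + 603·149 = 649
s_41 = 740·649 + 603·973 = 466
s_42 = 740·466 + 603·649 = 626
s_43 = 740·626 + 603·466 = 605
s_44 = 740·605 + 603·626 = 825
s_45 = 740·825 + 603·605 = 621
s_46 = 740·621 + 603·825 = 483
s_47 = 740·483 + 603·621 = 358
s_48 = 740·358 + 603·483 = 210
s_49 = 740·210 + 603·358 = 971
s_50 = 740·971 + 603·210 = 637
s_51 = 740·637 + 603·971 = 470
s_52 = 740·470 + 603·637 = 386
s_53 = 740·386 + 603·470 = 983
s_54 = 740·983 + 603·386 = 619
s_55 = 740·619 + 603·983 = 440
s_56 = 740·440 + 603·619 = 629
s_57 = 740·629 + 603·440 = 264
s_58 = 740·264 + 603·629 = 526
s_59 = 740·526 + 603·264 = 545
s_60 = 740·545 + 603·526 = 52
s_61 = 740·52 + 603·545 = 848
s_62 = 740·848 + 603·52 = 1008
s_63 = 740·1008 + 603·848 = 50
s_64 = 740·50 + 603·1008 = 73
s_65 = 740·73 + 603·50 = 423
s_66 = 740·423 + 603·73 = 862
s_67 = 740·862 + 603·423 = 993
s_68 = 740·993 + 603·862 = 419
s_69 = 740·419 + 603·993 = 739
s_70 = 740·739 + 603·419 = 389
s_71 = 740·389 + 603·739 = 943
s_72 = 740·943 + 603·389 = 71
s_73 = 740·71 + 603·943 = 634
s_74 = 740·634 + 603·71 = 410
s_75 = 740·410 + 603·634 = 591
s_76 = 740·591 + 603·410 = 468
s_77 = 740·468 + 603·591 = 429
s_78 = 740·429 + 603·468 = 318
s_79 = 740·318 + 603·429 = 606

606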